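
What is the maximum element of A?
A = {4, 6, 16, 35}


Set A = {4, 6, 16, 35}
Elements in ascending order: 4, 6, 16, 35
The largest element is 35.

35


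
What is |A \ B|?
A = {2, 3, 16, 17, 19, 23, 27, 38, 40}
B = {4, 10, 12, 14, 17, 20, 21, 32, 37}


Set A = {2, 3, 16, 17, 19, 23, 27, 38, 40}
Set B = {4, 10, 12, 14, 17, 20, 21, 32, 37}
A \ B = {2, 3, 16, 19, 23, 27, 38, 40}
|A \ B| = 8

8


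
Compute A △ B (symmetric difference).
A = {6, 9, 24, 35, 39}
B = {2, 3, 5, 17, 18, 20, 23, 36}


Set A = {6, 9, 24, 35, 39}
Set B = {2, 3, 5, 17, 18, 20, 23, 36}
A △ B = (A \ B) ∪ (B \ A)
Elements in A but not B: {6, 9, 24, 35, 39}
Elements in B but not A: {2, 3, 5, 17, 18, 20, 23, 36}
A △ B = {2, 3, 5, 6, 9, 17, 18, 20, 23, 24, 35, 36, 39}

{2, 3, 5, 6, 9, 17, 18, 20, 23, 24, 35, 36, 39}


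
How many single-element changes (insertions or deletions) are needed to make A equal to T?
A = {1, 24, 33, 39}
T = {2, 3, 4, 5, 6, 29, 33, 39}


Set A = {1, 24, 33, 39}
Set T = {2, 3, 4, 5, 6, 29, 33, 39}
Elements to remove from A (in A, not in T): {1, 24} → 2 removals
Elements to add to A (in T, not in A): {2, 3, 4, 5, 6, 29} → 6 additions
Total edits = 2 + 6 = 8

8


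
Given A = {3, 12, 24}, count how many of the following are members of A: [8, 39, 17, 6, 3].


Set A = {3, 12, 24}
Candidates: [8, 39, 17, 6, 3]
Check each candidate:
8 ∉ A, 39 ∉ A, 17 ∉ A, 6 ∉ A, 3 ∈ A
Count of candidates in A: 1

1


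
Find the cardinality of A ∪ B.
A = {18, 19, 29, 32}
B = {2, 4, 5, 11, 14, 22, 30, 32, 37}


Set A = {18, 19, 29, 32}, |A| = 4
Set B = {2, 4, 5, 11, 14, 22, 30, 32, 37}, |B| = 9
A ∩ B = {32}, |A ∩ B| = 1
|A ∪ B| = |A| + |B| - |A ∩ B| = 4 + 9 - 1 = 12

12


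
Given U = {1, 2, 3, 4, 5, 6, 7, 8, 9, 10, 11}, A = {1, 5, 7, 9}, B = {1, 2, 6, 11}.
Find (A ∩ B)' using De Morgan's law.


U = {1, 2, 3, 4, 5, 6, 7, 8, 9, 10, 11}
A = {1, 5, 7, 9}, B = {1, 2, 6, 11}
A ∩ B = {1}
(A ∩ B)' = U \ (A ∩ B) = {2, 3, 4, 5, 6, 7, 8, 9, 10, 11}
Verification via A' ∪ B': A' = {2, 3, 4, 6, 8, 10, 11}, B' = {3, 4, 5, 7, 8, 9, 10}
A' ∪ B' = {2, 3, 4, 5, 6, 7, 8, 9, 10, 11} ✓

{2, 3, 4, 5, 6, 7, 8, 9, 10, 11}


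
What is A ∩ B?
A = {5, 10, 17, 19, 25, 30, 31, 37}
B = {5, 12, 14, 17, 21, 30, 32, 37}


Set A = {5, 10, 17, 19, 25, 30, 31, 37}
Set B = {5, 12, 14, 17, 21, 30, 32, 37}
A ∩ B includes only elements in both sets.
Check each element of A against B:
5 ✓, 10 ✗, 17 ✓, 19 ✗, 25 ✗, 30 ✓, 31 ✗, 37 ✓
A ∩ B = {5, 17, 30, 37}

{5, 17, 30, 37}


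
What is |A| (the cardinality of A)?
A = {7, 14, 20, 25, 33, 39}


Set A = {7, 14, 20, 25, 33, 39}
Listing elements: 7, 14, 20, 25, 33, 39
Counting: 6 elements
|A| = 6

6


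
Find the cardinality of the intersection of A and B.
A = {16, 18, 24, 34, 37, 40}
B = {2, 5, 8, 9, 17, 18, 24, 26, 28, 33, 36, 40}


Set A = {16, 18, 24, 34, 37, 40}
Set B = {2, 5, 8, 9, 17, 18, 24, 26, 28, 33, 36, 40}
A ∩ B = {18, 24, 40}
|A ∩ B| = 3

3


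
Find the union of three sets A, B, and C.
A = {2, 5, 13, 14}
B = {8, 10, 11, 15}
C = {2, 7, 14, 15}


Set A = {2, 5, 13, 14}
Set B = {8, 10, 11, 15}
Set C = {2, 7, 14, 15}
First, A ∪ B = {2, 5, 8, 10, 11, 13, 14, 15}
Then, (A ∪ B) ∪ C = {2, 5, 7, 8, 10, 11, 13, 14, 15}

{2, 5, 7, 8, 10, 11, 13, 14, 15}


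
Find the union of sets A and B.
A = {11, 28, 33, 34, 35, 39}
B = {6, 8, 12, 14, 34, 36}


Set A = {11, 28, 33, 34, 35, 39}
Set B = {6, 8, 12, 14, 34, 36}
A ∪ B includes all elements in either set.
Elements from A: {11, 28, 33, 34, 35, 39}
Elements from B not already included: {6, 8, 12, 14, 36}
A ∪ B = {6, 8, 11, 12, 14, 28, 33, 34, 35, 36, 39}

{6, 8, 11, 12, 14, 28, 33, 34, 35, 36, 39}


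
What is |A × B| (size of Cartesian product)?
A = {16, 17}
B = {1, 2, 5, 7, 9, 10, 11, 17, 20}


Set A = {16, 17} has 2 elements.
Set B = {1, 2, 5, 7, 9, 10, 11, 17, 20} has 9 elements.
|A × B| = |A| × |B| = 2 × 9 = 18

18


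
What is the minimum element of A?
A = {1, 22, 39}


Set A = {1, 22, 39}
Elements in ascending order: 1, 22, 39
The smallest element is 1.

1


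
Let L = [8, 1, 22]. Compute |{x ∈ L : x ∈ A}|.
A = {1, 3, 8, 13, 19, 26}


Set A = {1, 3, 8, 13, 19, 26}
Candidates: [8, 1, 22]
Check each candidate:
8 ∈ A, 1 ∈ A, 22 ∉ A
Count of candidates in A: 2

2


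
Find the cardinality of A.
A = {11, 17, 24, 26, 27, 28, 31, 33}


Set A = {11, 17, 24, 26, 27, 28, 31, 33}
Listing elements: 11, 17, 24, 26, 27, 28, 31, 33
Counting: 8 elements
|A| = 8

8


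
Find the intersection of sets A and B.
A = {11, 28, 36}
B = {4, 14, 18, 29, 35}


Set A = {11, 28, 36}
Set B = {4, 14, 18, 29, 35}
A ∩ B includes only elements in both sets.
Check each element of A against B:
11 ✗, 28 ✗, 36 ✗
A ∩ B = {}

{}


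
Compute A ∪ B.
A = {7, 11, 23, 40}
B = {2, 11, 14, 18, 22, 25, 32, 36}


Set A = {7, 11, 23, 40}
Set B = {2, 11, 14, 18, 22, 25, 32, 36}
A ∪ B includes all elements in either set.
Elements from A: {7, 11, 23, 40}
Elements from B not already included: {2, 14, 18, 22, 25, 32, 36}
A ∪ B = {2, 7, 11, 14, 18, 22, 23, 25, 32, 36, 40}

{2, 7, 11, 14, 18, 22, 23, 25, 32, 36, 40}


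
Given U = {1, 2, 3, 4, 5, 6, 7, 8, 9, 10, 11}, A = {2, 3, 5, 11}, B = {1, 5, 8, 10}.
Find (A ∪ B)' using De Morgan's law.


U = {1, 2, 3, 4, 5, 6, 7, 8, 9, 10, 11}
A = {2, 3, 5, 11}, B = {1, 5, 8, 10}
A ∪ B = {1, 2, 3, 5, 8, 10, 11}
(A ∪ B)' = U \ (A ∪ B) = {4, 6, 7, 9}
Verification via A' ∩ B': A' = {1, 4, 6, 7, 8, 9, 10}, B' = {2, 3, 4, 6, 7, 9, 11}
A' ∩ B' = {4, 6, 7, 9} ✓

{4, 6, 7, 9}


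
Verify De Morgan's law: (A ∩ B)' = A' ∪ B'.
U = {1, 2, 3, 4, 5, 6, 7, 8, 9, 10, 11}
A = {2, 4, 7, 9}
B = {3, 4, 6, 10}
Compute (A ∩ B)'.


U = {1, 2, 3, 4, 5, 6, 7, 8, 9, 10, 11}
A = {2, 4, 7, 9}, B = {3, 4, 6, 10}
A ∩ B = {4}
(A ∩ B)' = U \ (A ∩ B) = {1, 2, 3, 5, 6, 7, 8, 9, 10, 11}
Verification via A' ∪ B': A' = {1, 3, 5, 6, 8, 10, 11}, B' = {1, 2, 5, 7, 8, 9, 11}
A' ∪ B' = {1, 2, 3, 5, 6, 7, 8, 9, 10, 11} ✓

{1, 2, 3, 5, 6, 7, 8, 9, 10, 11}


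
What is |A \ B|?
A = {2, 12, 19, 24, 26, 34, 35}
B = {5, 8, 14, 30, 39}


Set A = {2, 12, 19, 24, 26, 34, 35}
Set B = {5, 8, 14, 30, 39}
A \ B = {2, 12, 19, 24, 26, 34, 35}
|A \ B| = 7

7


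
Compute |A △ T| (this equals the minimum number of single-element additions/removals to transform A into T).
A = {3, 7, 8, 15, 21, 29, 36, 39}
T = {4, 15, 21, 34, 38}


Set A = {3, 7, 8, 15, 21, 29, 36, 39}
Set T = {4, 15, 21, 34, 38}
Elements to remove from A (in A, not in T): {3, 7, 8, 29, 36, 39} → 6 removals
Elements to add to A (in T, not in A): {4, 34, 38} → 3 additions
Total edits = 6 + 3 = 9

9


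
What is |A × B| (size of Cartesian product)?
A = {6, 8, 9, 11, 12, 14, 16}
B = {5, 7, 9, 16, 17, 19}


Set A = {6, 8, 9, 11, 12, 14, 16} has 7 elements.
Set B = {5, 7, 9, 16, 17, 19} has 6 elements.
|A × B| = |A| × |B| = 7 × 6 = 42

42


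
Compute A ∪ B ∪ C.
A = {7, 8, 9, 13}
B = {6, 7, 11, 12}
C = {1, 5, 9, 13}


Set A = {7, 8, 9, 13}
Set B = {6, 7, 11, 12}
Set C = {1, 5, 9, 13}
First, A ∪ B = {6, 7, 8, 9, 11, 12, 13}
Then, (A ∪ B) ∪ C = {1, 5, 6, 7, 8, 9, 11, 12, 13}

{1, 5, 6, 7, 8, 9, 11, 12, 13}


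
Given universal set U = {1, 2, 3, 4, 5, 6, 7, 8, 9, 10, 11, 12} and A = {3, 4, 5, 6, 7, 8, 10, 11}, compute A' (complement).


Universal set U = {1, 2, 3, 4, 5, 6, 7, 8, 9, 10, 11, 12}
Set A = {3, 4, 5, 6, 7, 8, 10, 11}
A' = U \ A = elements in U but not in A
Checking each element of U:
1 (not in A, include), 2 (not in A, include), 3 (in A, exclude), 4 (in A, exclude), 5 (in A, exclude), 6 (in A, exclude), 7 (in A, exclude), 8 (in A, exclude), 9 (not in A, include), 10 (in A, exclude), 11 (in A, exclude), 12 (not in A, include)
A' = {1, 2, 9, 12}

{1, 2, 9, 12}


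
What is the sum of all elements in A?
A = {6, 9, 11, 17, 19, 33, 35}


Set A = {6, 9, 11, 17, 19, 33, 35}
Sum = 6 + 9 + 11 + 17 + 19 + 33 + 35 = 130

130


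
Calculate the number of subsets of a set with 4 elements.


The set has 4 elements.
The power set contains all possible subsets.
|P(A)| = 2^|A| = 2^4 = 16

16


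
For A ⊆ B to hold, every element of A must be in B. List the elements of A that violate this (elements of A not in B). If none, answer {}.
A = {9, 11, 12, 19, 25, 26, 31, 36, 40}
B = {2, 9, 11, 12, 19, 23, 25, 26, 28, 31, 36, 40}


Set A = {9, 11, 12, 19, 25, 26, 31, 36, 40}
Set B = {2, 9, 11, 12, 19, 23, 25, 26, 28, 31, 36, 40}
Check each element of A against B:
9 ∈ B, 11 ∈ B, 12 ∈ B, 19 ∈ B, 25 ∈ B, 26 ∈ B, 31 ∈ B, 36 ∈ B, 40 ∈ B
Elements of A not in B: {}

{}


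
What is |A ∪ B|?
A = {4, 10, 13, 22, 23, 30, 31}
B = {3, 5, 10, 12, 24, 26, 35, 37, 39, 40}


Set A = {4, 10, 13, 22, 23, 30, 31}, |A| = 7
Set B = {3, 5, 10, 12, 24, 26, 35, 37, 39, 40}, |B| = 10
A ∩ B = {10}, |A ∩ B| = 1
|A ∪ B| = |A| + |B| - |A ∩ B| = 7 + 10 - 1 = 16

16


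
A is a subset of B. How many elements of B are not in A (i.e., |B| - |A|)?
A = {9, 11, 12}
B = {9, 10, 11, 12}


Set A = {9, 11, 12}, |A| = 3
Set B = {9, 10, 11, 12}, |B| = 4
Since A ⊆ B: B \ A = {10}
|B| - |A| = 4 - 3 = 1

1


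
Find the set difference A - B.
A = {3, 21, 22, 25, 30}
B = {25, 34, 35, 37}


Set A = {3, 21, 22, 25, 30}
Set B = {25, 34, 35, 37}
A \ B includes elements in A that are not in B.
Check each element of A:
3 (not in B, keep), 21 (not in B, keep), 22 (not in B, keep), 25 (in B, remove), 30 (not in B, keep)
A \ B = {3, 21, 22, 30}

{3, 21, 22, 30}


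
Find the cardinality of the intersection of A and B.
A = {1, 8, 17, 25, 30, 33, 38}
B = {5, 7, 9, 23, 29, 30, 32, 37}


Set A = {1, 8, 17, 25, 30, 33, 38}
Set B = {5, 7, 9, 23, 29, 30, 32, 37}
A ∩ B = {30}
|A ∩ B| = 1

1


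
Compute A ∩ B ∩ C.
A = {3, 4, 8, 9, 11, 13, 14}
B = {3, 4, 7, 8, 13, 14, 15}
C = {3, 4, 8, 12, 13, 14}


Set A = {3, 4, 8, 9, 11, 13, 14}
Set B = {3, 4, 7, 8, 13, 14, 15}
Set C = {3, 4, 8, 12, 13, 14}
First, A ∩ B = {3, 4, 8, 13, 14}
Then, (A ∩ B) ∩ C = {3, 4, 8, 13, 14}

{3, 4, 8, 13, 14}


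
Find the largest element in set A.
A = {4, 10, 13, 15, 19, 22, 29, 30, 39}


Set A = {4, 10, 13, 15, 19, 22, 29, 30, 39}
Elements in ascending order: 4, 10, 13, 15, 19, 22, 29, 30, 39
The largest element is 39.

39


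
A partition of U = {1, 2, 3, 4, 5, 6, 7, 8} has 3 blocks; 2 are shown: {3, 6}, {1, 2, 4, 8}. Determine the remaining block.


U = {1, 2, 3, 4, 5, 6, 7, 8}
Shown blocks: {3, 6}, {1, 2, 4, 8}
A partition's blocks are pairwise disjoint and cover U, so the missing block = U \ (union of shown blocks).
Union of shown blocks: {1, 2, 3, 4, 6, 8}
Missing block = U \ (union) = {5, 7}

{5, 7}


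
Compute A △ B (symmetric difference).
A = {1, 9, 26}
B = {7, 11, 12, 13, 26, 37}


Set A = {1, 9, 26}
Set B = {7, 11, 12, 13, 26, 37}
A △ B = (A \ B) ∪ (B \ A)
Elements in A but not B: {1, 9}
Elements in B but not A: {7, 11, 12, 13, 37}
A △ B = {1, 7, 9, 11, 12, 13, 37}

{1, 7, 9, 11, 12, 13, 37}


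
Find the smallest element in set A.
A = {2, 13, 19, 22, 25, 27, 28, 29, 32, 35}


Set A = {2, 13, 19, 22, 25, 27, 28, 29, 32, 35}
Elements in ascending order: 2, 13, 19, 22, 25, 27, 28, 29, 32, 35
The smallest element is 2.

2


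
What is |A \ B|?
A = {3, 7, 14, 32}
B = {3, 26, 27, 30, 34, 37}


Set A = {3, 7, 14, 32}
Set B = {3, 26, 27, 30, 34, 37}
A \ B = {7, 14, 32}
|A \ B| = 3

3


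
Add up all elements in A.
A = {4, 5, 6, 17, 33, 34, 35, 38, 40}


Set A = {4, 5, 6, 17, 33, 34, 35, 38, 40}
Sum = 4 + 5 + 6 + 17 + 33 + 34 + 35 + 38 + 40 = 212

212


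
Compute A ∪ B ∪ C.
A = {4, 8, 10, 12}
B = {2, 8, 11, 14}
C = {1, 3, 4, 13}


Set A = {4, 8, 10, 12}
Set B = {2, 8, 11, 14}
Set C = {1, 3, 4, 13}
First, A ∪ B = {2, 4, 8, 10, 11, 12, 14}
Then, (A ∪ B) ∪ C = {1, 2, 3, 4, 8, 10, 11, 12, 13, 14}

{1, 2, 3, 4, 8, 10, 11, 12, 13, 14}


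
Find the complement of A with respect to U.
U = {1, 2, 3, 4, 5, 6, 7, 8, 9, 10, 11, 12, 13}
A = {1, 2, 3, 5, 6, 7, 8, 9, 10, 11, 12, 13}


Universal set U = {1, 2, 3, 4, 5, 6, 7, 8, 9, 10, 11, 12, 13}
Set A = {1, 2, 3, 5, 6, 7, 8, 9, 10, 11, 12, 13}
A' = U \ A = elements in U but not in A
Checking each element of U:
1 (in A, exclude), 2 (in A, exclude), 3 (in A, exclude), 4 (not in A, include), 5 (in A, exclude), 6 (in A, exclude), 7 (in A, exclude), 8 (in A, exclude), 9 (in A, exclude), 10 (in A, exclude), 11 (in A, exclude), 12 (in A, exclude), 13 (in A, exclude)
A' = {4}

{4}


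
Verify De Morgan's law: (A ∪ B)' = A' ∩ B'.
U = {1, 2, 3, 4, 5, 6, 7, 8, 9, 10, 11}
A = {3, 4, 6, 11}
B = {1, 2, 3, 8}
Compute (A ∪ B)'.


U = {1, 2, 3, 4, 5, 6, 7, 8, 9, 10, 11}
A = {3, 4, 6, 11}, B = {1, 2, 3, 8}
A ∪ B = {1, 2, 3, 4, 6, 8, 11}
(A ∪ B)' = U \ (A ∪ B) = {5, 7, 9, 10}
Verification via A' ∩ B': A' = {1, 2, 5, 7, 8, 9, 10}, B' = {4, 5, 6, 7, 9, 10, 11}
A' ∩ B' = {5, 7, 9, 10} ✓

{5, 7, 9, 10}


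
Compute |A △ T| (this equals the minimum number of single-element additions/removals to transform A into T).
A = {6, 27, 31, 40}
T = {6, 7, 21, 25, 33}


Set A = {6, 27, 31, 40}
Set T = {6, 7, 21, 25, 33}
Elements to remove from A (in A, not in T): {27, 31, 40} → 3 removals
Elements to add to A (in T, not in A): {7, 21, 25, 33} → 4 additions
Total edits = 3 + 4 = 7

7


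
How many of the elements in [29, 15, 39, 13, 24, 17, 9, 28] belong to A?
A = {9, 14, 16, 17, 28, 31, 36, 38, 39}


Set A = {9, 14, 16, 17, 28, 31, 36, 38, 39}
Candidates: [29, 15, 39, 13, 24, 17, 9, 28]
Check each candidate:
29 ∉ A, 15 ∉ A, 39 ∈ A, 13 ∉ A, 24 ∉ A, 17 ∈ A, 9 ∈ A, 28 ∈ A
Count of candidates in A: 4

4


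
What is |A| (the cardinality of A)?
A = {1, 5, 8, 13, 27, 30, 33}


Set A = {1, 5, 8, 13, 27, 30, 33}
Listing elements: 1, 5, 8, 13, 27, 30, 33
Counting: 7 elements
|A| = 7

7


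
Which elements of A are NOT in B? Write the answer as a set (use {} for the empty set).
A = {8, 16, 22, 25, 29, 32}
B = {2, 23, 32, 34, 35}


Set A = {8, 16, 22, 25, 29, 32}
Set B = {2, 23, 32, 34, 35}
Check each element of A against B:
8 ∉ B (include), 16 ∉ B (include), 22 ∉ B (include), 25 ∉ B (include), 29 ∉ B (include), 32 ∈ B
Elements of A not in B: {8, 16, 22, 25, 29}

{8, 16, 22, 25, 29}


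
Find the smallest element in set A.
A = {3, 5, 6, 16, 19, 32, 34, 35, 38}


Set A = {3, 5, 6, 16, 19, 32, 34, 35, 38}
Elements in ascending order: 3, 5, 6, 16, 19, 32, 34, 35, 38
The smallest element is 3.

3


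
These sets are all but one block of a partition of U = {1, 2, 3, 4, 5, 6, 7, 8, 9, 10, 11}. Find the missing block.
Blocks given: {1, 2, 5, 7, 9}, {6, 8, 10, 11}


U = {1, 2, 3, 4, 5, 6, 7, 8, 9, 10, 11}
Shown blocks: {1, 2, 5, 7, 9}, {6, 8, 10, 11}
A partition's blocks are pairwise disjoint and cover U, so the missing block = U \ (union of shown blocks).
Union of shown blocks: {1, 2, 5, 6, 7, 8, 9, 10, 11}
Missing block = U \ (union) = {3, 4}

{3, 4}


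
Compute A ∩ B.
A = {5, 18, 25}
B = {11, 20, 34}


Set A = {5, 18, 25}
Set B = {11, 20, 34}
A ∩ B includes only elements in both sets.
Check each element of A against B:
5 ✗, 18 ✗, 25 ✗
A ∩ B = {}

{}


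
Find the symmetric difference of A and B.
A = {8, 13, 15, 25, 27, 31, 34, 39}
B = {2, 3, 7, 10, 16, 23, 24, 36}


Set A = {8, 13, 15, 25, 27, 31, 34, 39}
Set B = {2, 3, 7, 10, 16, 23, 24, 36}
A △ B = (A \ B) ∪ (B \ A)
Elements in A but not B: {8, 13, 15, 25, 27, 31, 34, 39}
Elements in B but not A: {2, 3, 7, 10, 16, 23, 24, 36}
A △ B = {2, 3, 7, 8, 10, 13, 15, 16, 23, 24, 25, 27, 31, 34, 36, 39}

{2, 3, 7, 8, 10, 13, 15, 16, 23, 24, 25, 27, 31, 34, 36, 39}


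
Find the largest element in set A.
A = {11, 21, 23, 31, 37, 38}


Set A = {11, 21, 23, 31, 37, 38}
Elements in ascending order: 11, 21, 23, 31, 37, 38
The largest element is 38.

38


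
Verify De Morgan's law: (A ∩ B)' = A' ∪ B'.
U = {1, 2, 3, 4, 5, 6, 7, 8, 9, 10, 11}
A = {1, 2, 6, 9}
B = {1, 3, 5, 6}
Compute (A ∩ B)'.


U = {1, 2, 3, 4, 5, 6, 7, 8, 9, 10, 11}
A = {1, 2, 6, 9}, B = {1, 3, 5, 6}
A ∩ B = {1, 6}
(A ∩ B)' = U \ (A ∩ B) = {2, 3, 4, 5, 7, 8, 9, 10, 11}
Verification via A' ∪ B': A' = {3, 4, 5, 7, 8, 10, 11}, B' = {2, 4, 7, 8, 9, 10, 11}
A' ∪ B' = {2, 3, 4, 5, 7, 8, 9, 10, 11} ✓

{2, 3, 4, 5, 7, 8, 9, 10, 11}


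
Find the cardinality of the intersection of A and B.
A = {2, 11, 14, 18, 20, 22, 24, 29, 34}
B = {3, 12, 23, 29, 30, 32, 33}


Set A = {2, 11, 14, 18, 20, 22, 24, 29, 34}
Set B = {3, 12, 23, 29, 30, 32, 33}
A ∩ B = {29}
|A ∩ B| = 1

1


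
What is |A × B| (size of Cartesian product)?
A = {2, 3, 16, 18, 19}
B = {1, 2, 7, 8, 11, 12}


Set A = {2, 3, 16, 18, 19} has 5 elements.
Set B = {1, 2, 7, 8, 11, 12} has 6 elements.
|A × B| = |A| × |B| = 5 × 6 = 30

30


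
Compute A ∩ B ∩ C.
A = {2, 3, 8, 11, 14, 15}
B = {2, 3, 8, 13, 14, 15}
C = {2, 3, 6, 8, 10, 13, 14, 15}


Set A = {2, 3, 8, 11, 14, 15}
Set B = {2, 3, 8, 13, 14, 15}
Set C = {2, 3, 6, 8, 10, 13, 14, 15}
First, A ∩ B = {2, 3, 8, 14, 15}
Then, (A ∩ B) ∩ C = {2, 3, 8, 14, 15}

{2, 3, 8, 14, 15}


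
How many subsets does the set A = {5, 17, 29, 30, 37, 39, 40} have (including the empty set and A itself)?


Set A = {5, 17, 29, 30, 37, 39, 40}
|A| = 7
The power set P(A) contains all subsets of A.
|P(A)| = 2^|A| = 2^7 = 128

128


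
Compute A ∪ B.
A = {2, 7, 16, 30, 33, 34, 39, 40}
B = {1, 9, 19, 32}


Set A = {2, 7, 16, 30, 33, 34, 39, 40}
Set B = {1, 9, 19, 32}
A ∪ B includes all elements in either set.
Elements from A: {2, 7, 16, 30, 33, 34, 39, 40}
Elements from B not already included: {1, 9, 19, 32}
A ∪ B = {1, 2, 7, 9, 16, 19, 30, 32, 33, 34, 39, 40}

{1, 2, 7, 9, 16, 19, 30, 32, 33, 34, 39, 40}


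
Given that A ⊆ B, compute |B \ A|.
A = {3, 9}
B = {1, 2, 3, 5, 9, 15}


Set A = {3, 9}, |A| = 2
Set B = {1, 2, 3, 5, 9, 15}, |B| = 6
Since A ⊆ B: B \ A = {1, 2, 5, 15}
|B| - |A| = 6 - 2 = 4

4


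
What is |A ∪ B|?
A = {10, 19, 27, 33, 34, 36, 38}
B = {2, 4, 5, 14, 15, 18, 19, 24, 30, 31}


Set A = {10, 19, 27, 33, 34, 36, 38}, |A| = 7
Set B = {2, 4, 5, 14, 15, 18, 19, 24, 30, 31}, |B| = 10
A ∩ B = {19}, |A ∩ B| = 1
|A ∪ B| = |A| + |B| - |A ∩ B| = 7 + 10 - 1 = 16

16


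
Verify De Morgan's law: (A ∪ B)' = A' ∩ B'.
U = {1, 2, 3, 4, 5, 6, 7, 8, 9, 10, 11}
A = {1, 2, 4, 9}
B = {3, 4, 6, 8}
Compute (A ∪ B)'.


U = {1, 2, 3, 4, 5, 6, 7, 8, 9, 10, 11}
A = {1, 2, 4, 9}, B = {3, 4, 6, 8}
A ∪ B = {1, 2, 3, 4, 6, 8, 9}
(A ∪ B)' = U \ (A ∪ B) = {5, 7, 10, 11}
Verification via A' ∩ B': A' = {3, 5, 6, 7, 8, 10, 11}, B' = {1, 2, 5, 7, 9, 10, 11}
A' ∩ B' = {5, 7, 10, 11} ✓

{5, 7, 10, 11}


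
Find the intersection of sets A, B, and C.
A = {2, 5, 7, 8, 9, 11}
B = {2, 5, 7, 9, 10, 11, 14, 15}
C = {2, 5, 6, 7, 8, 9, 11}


Set A = {2, 5, 7, 8, 9, 11}
Set B = {2, 5, 7, 9, 10, 11, 14, 15}
Set C = {2, 5, 6, 7, 8, 9, 11}
First, A ∩ B = {2, 5, 7, 9, 11}
Then, (A ∩ B) ∩ C = {2, 5, 7, 9, 11}

{2, 5, 7, 9, 11}


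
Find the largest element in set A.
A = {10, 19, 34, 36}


Set A = {10, 19, 34, 36}
Elements in ascending order: 10, 19, 34, 36
The largest element is 36.

36


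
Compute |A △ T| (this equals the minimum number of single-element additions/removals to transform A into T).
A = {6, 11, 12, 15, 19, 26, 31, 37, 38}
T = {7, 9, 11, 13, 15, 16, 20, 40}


Set A = {6, 11, 12, 15, 19, 26, 31, 37, 38}
Set T = {7, 9, 11, 13, 15, 16, 20, 40}
Elements to remove from A (in A, not in T): {6, 12, 19, 26, 31, 37, 38} → 7 removals
Elements to add to A (in T, not in A): {7, 9, 13, 16, 20, 40} → 6 additions
Total edits = 7 + 6 = 13

13


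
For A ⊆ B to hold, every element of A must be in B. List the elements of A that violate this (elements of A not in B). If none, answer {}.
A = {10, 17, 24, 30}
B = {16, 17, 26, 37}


Set A = {10, 17, 24, 30}
Set B = {16, 17, 26, 37}
Check each element of A against B:
10 ∉ B (include), 17 ∈ B, 24 ∉ B (include), 30 ∉ B (include)
Elements of A not in B: {10, 24, 30}

{10, 24, 30}


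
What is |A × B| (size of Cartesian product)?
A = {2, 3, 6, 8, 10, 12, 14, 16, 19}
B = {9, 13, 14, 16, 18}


Set A = {2, 3, 6, 8, 10, 12, 14, 16, 19} has 9 elements.
Set B = {9, 13, 14, 16, 18} has 5 elements.
|A × B| = |A| × |B| = 9 × 5 = 45

45


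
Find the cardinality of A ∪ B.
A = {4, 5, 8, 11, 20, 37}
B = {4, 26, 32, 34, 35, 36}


Set A = {4, 5, 8, 11, 20, 37}, |A| = 6
Set B = {4, 26, 32, 34, 35, 36}, |B| = 6
A ∩ B = {4}, |A ∩ B| = 1
|A ∪ B| = |A| + |B| - |A ∩ B| = 6 + 6 - 1 = 11

11


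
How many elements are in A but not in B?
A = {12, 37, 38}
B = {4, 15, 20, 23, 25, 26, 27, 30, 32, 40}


Set A = {12, 37, 38}
Set B = {4, 15, 20, 23, 25, 26, 27, 30, 32, 40}
A \ B = {12, 37, 38}
|A \ B| = 3

3


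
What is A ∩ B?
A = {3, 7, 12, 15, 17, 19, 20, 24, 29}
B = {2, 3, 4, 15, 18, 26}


Set A = {3, 7, 12, 15, 17, 19, 20, 24, 29}
Set B = {2, 3, 4, 15, 18, 26}
A ∩ B includes only elements in both sets.
Check each element of A against B:
3 ✓, 7 ✗, 12 ✗, 15 ✓, 17 ✗, 19 ✗, 20 ✗, 24 ✗, 29 ✗
A ∩ B = {3, 15}

{3, 15}


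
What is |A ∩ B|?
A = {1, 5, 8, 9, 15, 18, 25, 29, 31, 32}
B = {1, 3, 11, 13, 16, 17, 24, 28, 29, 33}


Set A = {1, 5, 8, 9, 15, 18, 25, 29, 31, 32}
Set B = {1, 3, 11, 13, 16, 17, 24, 28, 29, 33}
A ∩ B = {1, 29}
|A ∩ B| = 2

2


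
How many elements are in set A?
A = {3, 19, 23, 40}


Set A = {3, 19, 23, 40}
Listing elements: 3, 19, 23, 40
Counting: 4 elements
|A| = 4

4


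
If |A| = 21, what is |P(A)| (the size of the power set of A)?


The set has 21 elements.
The power set contains all possible subsets.
|P(A)| = 2^|A| = 2^21 = 2097152

2097152


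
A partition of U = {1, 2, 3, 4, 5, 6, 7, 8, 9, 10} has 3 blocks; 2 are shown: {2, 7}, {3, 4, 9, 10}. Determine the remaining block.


U = {1, 2, 3, 4, 5, 6, 7, 8, 9, 10}
Shown blocks: {2, 7}, {3, 4, 9, 10}
A partition's blocks are pairwise disjoint and cover U, so the missing block = U \ (union of shown blocks).
Union of shown blocks: {2, 3, 4, 7, 9, 10}
Missing block = U \ (union) = {1, 5, 6, 8}

{1, 5, 6, 8}


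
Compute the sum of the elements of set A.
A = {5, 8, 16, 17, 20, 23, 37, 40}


Set A = {5, 8, 16, 17, 20, 23, 37, 40}
Sum = 5 + 8 + 16 + 17 + 20 + 23 + 37 + 40 = 166

166


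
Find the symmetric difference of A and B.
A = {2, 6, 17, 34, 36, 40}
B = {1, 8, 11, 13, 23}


Set A = {2, 6, 17, 34, 36, 40}
Set B = {1, 8, 11, 13, 23}
A △ B = (A \ B) ∪ (B \ A)
Elements in A but not B: {2, 6, 17, 34, 36, 40}
Elements in B but not A: {1, 8, 11, 13, 23}
A △ B = {1, 2, 6, 8, 11, 13, 17, 23, 34, 36, 40}

{1, 2, 6, 8, 11, 13, 17, 23, 34, 36, 40}


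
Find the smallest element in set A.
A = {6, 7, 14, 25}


Set A = {6, 7, 14, 25}
Elements in ascending order: 6, 7, 14, 25
The smallest element is 6.

6


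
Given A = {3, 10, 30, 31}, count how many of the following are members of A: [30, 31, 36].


Set A = {3, 10, 30, 31}
Candidates: [30, 31, 36]
Check each candidate:
30 ∈ A, 31 ∈ A, 36 ∉ A
Count of candidates in A: 2

2


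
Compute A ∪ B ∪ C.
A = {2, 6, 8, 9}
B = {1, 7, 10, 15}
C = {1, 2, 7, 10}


Set A = {2, 6, 8, 9}
Set B = {1, 7, 10, 15}
Set C = {1, 2, 7, 10}
First, A ∪ B = {1, 2, 6, 7, 8, 9, 10, 15}
Then, (A ∪ B) ∪ C = {1, 2, 6, 7, 8, 9, 10, 15}

{1, 2, 6, 7, 8, 9, 10, 15}


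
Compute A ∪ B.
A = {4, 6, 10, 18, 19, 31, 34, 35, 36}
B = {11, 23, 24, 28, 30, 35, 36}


Set A = {4, 6, 10, 18, 19, 31, 34, 35, 36}
Set B = {11, 23, 24, 28, 30, 35, 36}
A ∪ B includes all elements in either set.
Elements from A: {4, 6, 10, 18, 19, 31, 34, 35, 36}
Elements from B not already included: {11, 23, 24, 28, 30}
A ∪ B = {4, 6, 10, 11, 18, 19, 23, 24, 28, 30, 31, 34, 35, 36}

{4, 6, 10, 11, 18, 19, 23, 24, 28, 30, 31, 34, 35, 36}


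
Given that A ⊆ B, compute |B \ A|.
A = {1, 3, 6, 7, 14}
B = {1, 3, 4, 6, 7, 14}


Set A = {1, 3, 6, 7, 14}, |A| = 5
Set B = {1, 3, 4, 6, 7, 14}, |B| = 6
Since A ⊆ B: B \ A = {4}
|B| - |A| = 6 - 5 = 1

1


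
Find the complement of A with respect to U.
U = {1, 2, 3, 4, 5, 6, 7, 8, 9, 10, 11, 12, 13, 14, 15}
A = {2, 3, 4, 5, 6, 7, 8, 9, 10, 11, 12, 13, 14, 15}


Universal set U = {1, 2, 3, 4, 5, 6, 7, 8, 9, 10, 11, 12, 13, 14, 15}
Set A = {2, 3, 4, 5, 6, 7, 8, 9, 10, 11, 12, 13, 14, 15}
A' = U \ A = elements in U but not in A
Checking each element of U:
1 (not in A, include), 2 (in A, exclude), 3 (in A, exclude), 4 (in A, exclude), 5 (in A, exclude), 6 (in A, exclude), 7 (in A, exclude), 8 (in A, exclude), 9 (in A, exclude), 10 (in A, exclude), 11 (in A, exclude), 12 (in A, exclude), 13 (in A, exclude), 14 (in A, exclude), 15 (in A, exclude)
A' = {1}

{1}


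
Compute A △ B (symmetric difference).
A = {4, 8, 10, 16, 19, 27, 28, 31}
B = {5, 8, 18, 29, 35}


Set A = {4, 8, 10, 16, 19, 27, 28, 31}
Set B = {5, 8, 18, 29, 35}
A △ B = (A \ B) ∪ (B \ A)
Elements in A but not B: {4, 10, 16, 19, 27, 28, 31}
Elements in B but not A: {5, 18, 29, 35}
A △ B = {4, 5, 10, 16, 18, 19, 27, 28, 29, 31, 35}

{4, 5, 10, 16, 18, 19, 27, 28, 29, 31, 35}


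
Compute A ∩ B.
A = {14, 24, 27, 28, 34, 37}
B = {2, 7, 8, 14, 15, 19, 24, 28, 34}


Set A = {14, 24, 27, 28, 34, 37}
Set B = {2, 7, 8, 14, 15, 19, 24, 28, 34}
A ∩ B includes only elements in both sets.
Check each element of A against B:
14 ✓, 24 ✓, 27 ✗, 28 ✓, 34 ✓, 37 ✗
A ∩ B = {14, 24, 28, 34}

{14, 24, 28, 34}


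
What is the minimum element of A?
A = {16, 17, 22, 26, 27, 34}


Set A = {16, 17, 22, 26, 27, 34}
Elements in ascending order: 16, 17, 22, 26, 27, 34
The smallest element is 16.

16


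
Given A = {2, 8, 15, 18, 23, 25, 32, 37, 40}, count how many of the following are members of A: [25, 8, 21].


Set A = {2, 8, 15, 18, 23, 25, 32, 37, 40}
Candidates: [25, 8, 21]
Check each candidate:
25 ∈ A, 8 ∈ A, 21 ∉ A
Count of candidates in A: 2

2


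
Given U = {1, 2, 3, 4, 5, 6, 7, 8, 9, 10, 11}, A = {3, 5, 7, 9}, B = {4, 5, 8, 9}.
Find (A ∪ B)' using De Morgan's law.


U = {1, 2, 3, 4, 5, 6, 7, 8, 9, 10, 11}
A = {3, 5, 7, 9}, B = {4, 5, 8, 9}
A ∪ B = {3, 4, 5, 7, 8, 9}
(A ∪ B)' = U \ (A ∪ B) = {1, 2, 6, 10, 11}
Verification via A' ∩ B': A' = {1, 2, 4, 6, 8, 10, 11}, B' = {1, 2, 3, 6, 7, 10, 11}
A' ∩ B' = {1, 2, 6, 10, 11} ✓

{1, 2, 6, 10, 11}


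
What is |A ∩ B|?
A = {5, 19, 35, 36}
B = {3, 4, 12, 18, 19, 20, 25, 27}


Set A = {5, 19, 35, 36}
Set B = {3, 4, 12, 18, 19, 20, 25, 27}
A ∩ B = {19}
|A ∩ B| = 1

1


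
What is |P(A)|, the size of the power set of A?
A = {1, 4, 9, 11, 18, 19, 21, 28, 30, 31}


Set A = {1, 4, 9, 11, 18, 19, 21, 28, 30, 31}
|A| = 10
The power set P(A) contains all subsets of A.
|P(A)| = 2^|A| = 2^10 = 1024

1024


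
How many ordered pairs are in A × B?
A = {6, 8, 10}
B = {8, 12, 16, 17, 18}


Set A = {6, 8, 10} has 3 elements.
Set B = {8, 12, 16, 17, 18} has 5 elements.
|A × B| = |A| × |B| = 3 × 5 = 15

15


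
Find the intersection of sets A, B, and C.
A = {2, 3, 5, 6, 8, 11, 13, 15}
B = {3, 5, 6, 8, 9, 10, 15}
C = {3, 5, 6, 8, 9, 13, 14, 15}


Set A = {2, 3, 5, 6, 8, 11, 13, 15}
Set B = {3, 5, 6, 8, 9, 10, 15}
Set C = {3, 5, 6, 8, 9, 13, 14, 15}
First, A ∩ B = {3, 5, 6, 8, 15}
Then, (A ∩ B) ∩ C = {3, 5, 6, 8, 15}

{3, 5, 6, 8, 15}


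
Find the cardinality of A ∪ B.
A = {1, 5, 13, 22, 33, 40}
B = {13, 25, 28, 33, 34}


Set A = {1, 5, 13, 22, 33, 40}, |A| = 6
Set B = {13, 25, 28, 33, 34}, |B| = 5
A ∩ B = {13, 33}, |A ∩ B| = 2
|A ∪ B| = |A| + |B| - |A ∩ B| = 6 + 5 - 2 = 9

9


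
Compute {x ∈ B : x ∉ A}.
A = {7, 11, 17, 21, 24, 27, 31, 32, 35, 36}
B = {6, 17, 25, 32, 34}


Set A = {7, 11, 17, 21, 24, 27, 31, 32, 35, 36}
Set B = {6, 17, 25, 32, 34}
Check each element of B against A:
6 ∉ A (include), 17 ∈ A, 25 ∉ A (include), 32 ∈ A, 34 ∉ A (include)
Elements of B not in A: {6, 25, 34}

{6, 25, 34}


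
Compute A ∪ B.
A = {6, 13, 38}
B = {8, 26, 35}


Set A = {6, 13, 38}
Set B = {8, 26, 35}
A ∪ B includes all elements in either set.
Elements from A: {6, 13, 38}
Elements from B not already included: {8, 26, 35}
A ∪ B = {6, 8, 13, 26, 35, 38}

{6, 8, 13, 26, 35, 38}


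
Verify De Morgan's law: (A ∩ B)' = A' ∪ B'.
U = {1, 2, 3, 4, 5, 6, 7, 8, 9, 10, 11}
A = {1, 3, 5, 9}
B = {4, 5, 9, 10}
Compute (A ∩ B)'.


U = {1, 2, 3, 4, 5, 6, 7, 8, 9, 10, 11}
A = {1, 3, 5, 9}, B = {4, 5, 9, 10}
A ∩ B = {5, 9}
(A ∩ B)' = U \ (A ∩ B) = {1, 2, 3, 4, 6, 7, 8, 10, 11}
Verification via A' ∪ B': A' = {2, 4, 6, 7, 8, 10, 11}, B' = {1, 2, 3, 6, 7, 8, 11}
A' ∪ B' = {1, 2, 3, 4, 6, 7, 8, 10, 11} ✓

{1, 2, 3, 4, 6, 7, 8, 10, 11}


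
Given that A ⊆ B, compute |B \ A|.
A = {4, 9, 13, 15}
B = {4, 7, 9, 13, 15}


Set A = {4, 9, 13, 15}, |A| = 4
Set B = {4, 7, 9, 13, 15}, |B| = 5
Since A ⊆ B: B \ A = {7}
|B| - |A| = 5 - 4 = 1

1


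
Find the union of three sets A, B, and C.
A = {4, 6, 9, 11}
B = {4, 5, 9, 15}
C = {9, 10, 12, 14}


Set A = {4, 6, 9, 11}
Set B = {4, 5, 9, 15}
Set C = {9, 10, 12, 14}
First, A ∪ B = {4, 5, 6, 9, 11, 15}
Then, (A ∪ B) ∪ C = {4, 5, 6, 9, 10, 11, 12, 14, 15}

{4, 5, 6, 9, 10, 11, 12, 14, 15}


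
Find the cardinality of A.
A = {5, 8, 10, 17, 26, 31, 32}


Set A = {5, 8, 10, 17, 26, 31, 32}
Listing elements: 5, 8, 10, 17, 26, 31, 32
Counting: 7 elements
|A| = 7

7


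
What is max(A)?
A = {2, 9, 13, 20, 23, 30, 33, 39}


Set A = {2, 9, 13, 20, 23, 30, 33, 39}
Elements in ascending order: 2, 9, 13, 20, 23, 30, 33, 39
The largest element is 39.

39


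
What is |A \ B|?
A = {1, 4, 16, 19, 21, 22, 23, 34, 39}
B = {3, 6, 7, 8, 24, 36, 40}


Set A = {1, 4, 16, 19, 21, 22, 23, 34, 39}
Set B = {3, 6, 7, 8, 24, 36, 40}
A \ B = {1, 4, 16, 19, 21, 22, 23, 34, 39}
|A \ B| = 9

9


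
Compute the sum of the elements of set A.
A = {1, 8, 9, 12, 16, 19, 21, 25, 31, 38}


Set A = {1, 8, 9, 12, 16, 19, 21, 25, 31, 38}
Sum = 1 + 8 + 9 + 12 + 16 + 19 + 21 + 25 + 31 + 38 = 180

180


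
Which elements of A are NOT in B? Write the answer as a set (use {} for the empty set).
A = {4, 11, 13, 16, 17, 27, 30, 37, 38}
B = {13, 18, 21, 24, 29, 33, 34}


Set A = {4, 11, 13, 16, 17, 27, 30, 37, 38}
Set B = {13, 18, 21, 24, 29, 33, 34}
Check each element of A against B:
4 ∉ B (include), 11 ∉ B (include), 13 ∈ B, 16 ∉ B (include), 17 ∉ B (include), 27 ∉ B (include), 30 ∉ B (include), 37 ∉ B (include), 38 ∉ B (include)
Elements of A not in B: {4, 11, 16, 17, 27, 30, 37, 38}

{4, 11, 16, 17, 27, 30, 37, 38}


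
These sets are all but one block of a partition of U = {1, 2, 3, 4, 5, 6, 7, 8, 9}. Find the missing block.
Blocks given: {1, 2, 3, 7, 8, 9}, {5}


U = {1, 2, 3, 4, 5, 6, 7, 8, 9}
Shown blocks: {1, 2, 3, 7, 8, 9}, {5}
A partition's blocks are pairwise disjoint and cover U, so the missing block = U \ (union of shown blocks).
Union of shown blocks: {1, 2, 3, 5, 7, 8, 9}
Missing block = U \ (union) = {4, 6}

{4, 6}


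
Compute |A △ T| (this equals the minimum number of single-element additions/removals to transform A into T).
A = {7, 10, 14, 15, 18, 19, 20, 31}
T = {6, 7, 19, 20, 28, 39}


Set A = {7, 10, 14, 15, 18, 19, 20, 31}
Set T = {6, 7, 19, 20, 28, 39}
Elements to remove from A (in A, not in T): {10, 14, 15, 18, 31} → 5 removals
Elements to add to A (in T, not in A): {6, 28, 39} → 3 additions
Total edits = 5 + 3 = 8

8


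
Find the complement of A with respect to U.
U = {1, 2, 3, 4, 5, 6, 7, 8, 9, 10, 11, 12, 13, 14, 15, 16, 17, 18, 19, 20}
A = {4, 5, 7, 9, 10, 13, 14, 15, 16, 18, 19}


Universal set U = {1, 2, 3, 4, 5, 6, 7, 8, 9, 10, 11, 12, 13, 14, 15, 16, 17, 18, 19, 20}
Set A = {4, 5, 7, 9, 10, 13, 14, 15, 16, 18, 19}
A' = U \ A = elements in U but not in A
Checking each element of U:
1 (not in A, include), 2 (not in A, include), 3 (not in A, include), 4 (in A, exclude), 5 (in A, exclude), 6 (not in A, include), 7 (in A, exclude), 8 (not in A, include), 9 (in A, exclude), 10 (in A, exclude), 11 (not in A, include), 12 (not in A, include), 13 (in A, exclude), 14 (in A, exclude), 15 (in A, exclude), 16 (in A, exclude), 17 (not in A, include), 18 (in A, exclude), 19 (in A, exclude), 20 (not in A, include)
A' = {1, 2, 3, 6, 8, 11, 12, 17, 20}

{1, 2, 3, 6, 8, 11, 12, 17, 20}


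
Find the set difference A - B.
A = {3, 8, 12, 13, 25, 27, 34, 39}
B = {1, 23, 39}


Set A = {3, 8, 12, 13, 25, 27, 34, 39}
Set B = {1, 23, 39}
A \ B includes elements in A that are not in B.
Check each element of A:
3 (not in B, keep), 8 (not in B, keep), 12 (not in B, keep), 13 (not in B, keep), 25 (not in B, keep), 27 (not in B, keep), 34 (not in B, keep), 39 (in B, remove)
A \ B = {3, 8, 12, 13, 25, 27, 34}

{3, 8, 12, 13, 25, 27, 34}


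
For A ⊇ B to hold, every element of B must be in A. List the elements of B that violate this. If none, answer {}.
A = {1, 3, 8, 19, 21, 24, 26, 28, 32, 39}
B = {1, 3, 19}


Set A = {1, 3, 8, 19, 21, 24, 26, 28, 32, 39}
Set B = {1, 3, 19}
Check each element of B against A:
1 ∈ A, 3 ∈ A, 19 ∈ A
Elements of B not in A: {}

{}


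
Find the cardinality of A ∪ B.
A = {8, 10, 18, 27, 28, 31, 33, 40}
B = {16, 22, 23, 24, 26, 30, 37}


Set A = {8, 10, 18, 27, 28, 31, 33, 40}, |A| = 8
Set B = {16, 22, 23, 24, 26, 30, 37}, |B| = 7
A ∩ B = {}, |A ∩ B| = 0
|A ∪ B| = |A| + |B| - |A ∩ B| = 8 + 7 - 0 = 15

15


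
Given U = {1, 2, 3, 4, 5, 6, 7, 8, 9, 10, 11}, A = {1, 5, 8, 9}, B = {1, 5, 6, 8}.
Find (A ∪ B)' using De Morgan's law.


U = {1, 2, 3, 4, 5, 6, 7, 8, 9, 10, 11}
A = {1, 5, 8, 9}, B = {1, 5, 6, 8}
A ∪ B = {1, 5, 6, 8, 9}
(A ∪ B)' = U \ (A ∪ B) = {2, 3, 4, 7, 10, 11}
Verification via A' ∩ B': A' = {2, 3, 4, 6, 7, 10, 11}, B' = {2, 3, 4, 7, 9, 10, 11}
A' ∩ B' = {2, 3, 4, 7, 10, 11} ✓

{2, 3, 4, 7, 10, 11}


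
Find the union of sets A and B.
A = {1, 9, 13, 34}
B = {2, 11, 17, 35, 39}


Set A = {1, 9, 13, 34}
Set B = {2, 11, 17, 35, 39}
A ∪ B includes all elements in either set.
Elements from A: {1, 9, 13, 34}
Elements from B not already included: {2, 11, 17, 35, 39}
A ∪ B = {1, 2, 9, 11, 13, 17, 34, 35, 39}

{1, 2, 9, 11, 13, 17, 34, 35, 39}


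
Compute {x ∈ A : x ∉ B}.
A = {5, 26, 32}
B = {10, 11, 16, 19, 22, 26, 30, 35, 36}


Set A = {5, 26, 32}
Set B = {10, 11, 16, 19, 22, 26, 30, 35, 36}
Check each element of A against B:
5 ∉ B (include), 26 ∈ B, 32 ∉ B (include)
Elements of A not in B: {5, 32}

{5, 32}


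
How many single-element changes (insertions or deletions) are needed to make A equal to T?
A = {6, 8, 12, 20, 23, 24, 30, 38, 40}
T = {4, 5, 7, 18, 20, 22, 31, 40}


Set A = {6, 8, 12, 20, 23, 24, 30, 38, 40}
Set T = {4, 5, 7, 18, 20, 22, 31, 40}
Elements to remove from A (in A, not in T): {6, 8, 12, 23, 24, 30, 38} → 7 removals
Elements to add to A (in T, not in A): {4, 5, 7, 18, 22, 31} → 6 additions
Total edits = 7 + 6 = 13

13


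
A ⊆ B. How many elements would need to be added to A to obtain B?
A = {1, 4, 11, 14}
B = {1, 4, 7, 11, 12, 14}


Set A = {1, 4, 11, 14}, |A| = 4
Set B = {1, 4, 7, 11, 12, 14}, |B| = 6
Since A ⊆ B: B \ A = {7, 12}
|B| - |A| = 6 - 4 = 2

2


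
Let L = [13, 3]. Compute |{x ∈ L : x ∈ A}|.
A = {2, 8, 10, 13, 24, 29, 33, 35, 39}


Set A = {2, 8, 10, 13, 24, 29, 33, 35, 39}
Candidates: [13, 3]
Check each candidate:
13 ∈ A, 3 ∉ A
Count of candidates in A: 1

1


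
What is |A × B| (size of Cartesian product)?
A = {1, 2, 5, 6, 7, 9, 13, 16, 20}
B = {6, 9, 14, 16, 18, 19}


Set A = {1, 2, 5, 6, 7, 9, 13, 16, 20} has 9 elements.
Set B = {6, 9, 14, 16, 18, 19} has 6 elements.
|A × B| = |A| × |B| = 9 × 6 = 54

54


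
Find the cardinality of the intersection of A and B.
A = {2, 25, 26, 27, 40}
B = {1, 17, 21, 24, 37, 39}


Set A = {2, 25, 26, 27, 40}
Set B = {1, 17, 21, 24, 37, 39}
A ∩ B = {}
|A ∩ B| = 0

0


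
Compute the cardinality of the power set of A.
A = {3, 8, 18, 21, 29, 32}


Set A = {3, 8, 18, 21, 29, 32}
|A| = 6
The power set P(A) contains all subsets of A.
|P(A)| = 2^|A| = 2^6 = 64

64


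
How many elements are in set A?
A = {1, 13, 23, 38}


Set A = {1, 13, 23, 38}
Listing elements: 1, 13, 23, 38
Counting: 4 elements
|A| = 4

4


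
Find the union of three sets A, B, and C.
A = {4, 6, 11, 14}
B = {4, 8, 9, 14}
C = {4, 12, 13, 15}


Set A = {4, 6, 11, 14}
Set B = {4, 8, 9, 14}
Set C = {4, 12, 13, 15}
First, A ∪ B = {4, 6, 8, 9, 11, 14}
Then, (A ∪ B) ∪ C = {4, 6, 8, 9, 11, 12, 13, 14, 15}

{4, 6, 8, 9, 11, 12, 13, 14, 15}


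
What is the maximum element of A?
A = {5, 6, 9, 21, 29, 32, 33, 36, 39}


Set A = {5, 6, 9, 21, 29, 32, 33, 36, 39}
Elements in ascending order: 5, 6, 9, 21, 29, 32, 33, 36, 39
The largest element is 39.

39


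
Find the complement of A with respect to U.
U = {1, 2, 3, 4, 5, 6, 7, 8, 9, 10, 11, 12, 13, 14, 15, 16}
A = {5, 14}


Universal set U = {1, 2, 3, 4, 5, 6, 7, 8, 9, 10, 11, 12, 13, 14, 15, 16}
Set A = {5, 14}
A' = U \ A = elements in U but not in A
Checking each element of U:
1 (not in A, include), 2 (not in A, include), 3 (not in A, include), 4 (not in A, include), 5 (in A, exclude), 6 (not in A, include), 7 (not in A, include), 8 (not in A, include), 9 (not in A, include), 10 (not in A, include), 11 (not in A, include), 12 (not in A, include), 13 (not in A, include), 14 (in A, exclude), 15 (not in A, include), 16 (not in A, include)
A' = {1, 2, 3, 4, 6, 7, 8, 9, 10, 11, 12, 13, 15, 16}

{1, 2, 3, 4, 6, 7, 8, 9, 10, 11, 12, 13, 15, 16}


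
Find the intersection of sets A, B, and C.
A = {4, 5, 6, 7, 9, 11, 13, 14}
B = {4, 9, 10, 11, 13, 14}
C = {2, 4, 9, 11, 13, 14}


Set A = {4, 5, 6, 7, 9, 11, 13, 14}
Set B = {4, 9, 10, 11, 13, 14}
Set C = {2, 4, 9, 11, 13, 14}
First, A ∩ B = {4, 9, 11, 13, 14}
Then, (A ∩ B) ∩ C = {4, 9, 11, 13, 14}

{4, 9, 11, 13, 14}


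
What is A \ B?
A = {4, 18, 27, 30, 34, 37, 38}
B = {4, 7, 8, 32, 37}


Set A = {4, 18, 27, 30, 34, 37, 38}
Set B = {4, 7, 8, 32, 37}
A \ B includes elements in A that are not in B.
Check each element of A:
4 (in B, remove), 18 (not in B, keep), 27 (not in B, keep), 30 (not in B, keep), 34 (not in B, keep), 37 (in B, remove), 38 (not in B, keep)
A \ B = {18, 27, 30, 34, 38}

{18, 27, 30, 34, 38}


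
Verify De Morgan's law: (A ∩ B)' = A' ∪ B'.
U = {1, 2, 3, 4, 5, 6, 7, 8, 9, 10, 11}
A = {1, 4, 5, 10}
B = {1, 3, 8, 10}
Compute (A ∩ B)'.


U = {1, 2, 3, 4, 5, 6, 7, 8, 9, 10, 11}
A = {1, 4, 5, 10}, B = {1, 3, 8, 10}
A ∩ B = {1, 10}
(A ∩ B)' = U \ (A ∩ B) = {2, 3, 4, 5, 6, 7, 8, 9, 11}
Verification via A' ∪ B': A' = {2, 3, 6, 7, 8, 9, 11}, B' = {2, 4, 5, 6, 7, 9, 11}
A' ∪ B' = {2, 3, 4, 5, 6, 7, 8, 9, 11} ✓

{2, 3, 4, 5, 6, 7, 8, 9, 11}


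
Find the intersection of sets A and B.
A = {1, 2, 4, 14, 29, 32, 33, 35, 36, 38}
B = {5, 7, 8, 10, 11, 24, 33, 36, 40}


Set A = {1, 2, 4, 14, 29, 32, 33, 35, 36, 38}
Set B = {5, 7, 8, 10, 11, 24, 33, 36, 40}
A ∩ B includes only elements in both sets.
Check each element of A against B:
1 ✗, 2 ✗, 4 ✗, 14 ✗, 29 ✗, 32 ✗, 33 ✓, 35 ✗, 36 ✓, 38 ✗
A ∩ B = {33, 36}

{33, 36}


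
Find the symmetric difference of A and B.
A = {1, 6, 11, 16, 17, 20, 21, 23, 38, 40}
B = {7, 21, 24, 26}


Set A = {1, 6, 11, 16, 17, 20, 21, 23, 38, 40}
Set B = {7, 21, 24, 26}
A △ B = (A \ B) ∪ (B \ A)
Elements in A but not B: {1, 6, 11, 16, 17, 20, 23, 38, 40}
Elements in B but not A: {7, 24, 26}
A △ B = {1, 6, 7, 11, 16, 17, 20, 23, 24, 26, 38, 40}

{1, 6, 7, 11, 16, 17, 20, 23, 24, 26, 38, 40}


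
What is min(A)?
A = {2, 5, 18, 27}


Set A = {2, 5, 18, 27}
Elements in ascending order: 2, 5, 18, 27
The smallest element is 2.

2


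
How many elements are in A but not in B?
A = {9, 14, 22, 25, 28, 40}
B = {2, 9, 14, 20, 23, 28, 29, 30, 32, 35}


Set A = {9, 14, 22, 25, 28, 40}
Set B = {2, 9, 14, 20, 23, 28, 29, 30, 32, 35}
A \ B = {22, 25, 40}
|A \ B| = 3

3


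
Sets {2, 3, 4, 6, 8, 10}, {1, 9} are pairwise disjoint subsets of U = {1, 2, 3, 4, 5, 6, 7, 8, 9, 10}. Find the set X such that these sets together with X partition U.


U = {1, 2, 3, 4, 5, 6, 7, 8, 9, 10}
Shown blocks: {2, 3, 4, 6, 8, 10}, {1, 9}
A partition's blocks are pairwise disjoint and cover U, so the missing block = U \ (union of shown blocks).
Union of shown blocks: {1, 2, 3, 4, 6, 8, 9, 10}
Missing block = U \ (union) = {5, 7}

{5, 7}
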